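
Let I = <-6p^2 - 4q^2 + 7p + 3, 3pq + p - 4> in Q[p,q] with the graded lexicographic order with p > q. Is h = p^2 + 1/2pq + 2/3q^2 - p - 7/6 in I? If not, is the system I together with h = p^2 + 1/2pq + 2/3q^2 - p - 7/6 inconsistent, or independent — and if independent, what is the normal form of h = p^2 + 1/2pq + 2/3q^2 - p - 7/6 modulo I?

First compute the reduced Gröbner basis of I by Buchberger's algorithm.
f_1 = -6p^2 - 4q^2 + 7p + 3, LT = p^2.
f_2 = 3pq + p - 4, LT = pq.

S(f_1,f_2): lcm = p^2q. S = 2/3q^3 - 1/3p^2 - 7/6pq + 4/3p - 1/2q.
  leading term q^3: no divisor's leading term divides it; move 2/3q^3 to the remainder.
  leading term p^2: subtract (1/18)·f_1 from -1/3p^2 - 7/6pq + 4/3p - 1/2q → -7/6pq + 2/9q^2 + 17/18p - 1/2q - 1/6
  leading term pq: subtract (-7/18)·f_2 from -7/6pq + 2/9q^2 + 17/18p - 1/2q - 1/6 → 2/9q^2 + 4/3p - 1/2q - 31/18
  leading term q^2: no divisor's leading term divides it; move 2/9q^2 to the remainder.
  leading term p: no divisor's leading term divides it; move 4/3p to the remainder.
  leading term q: no divisor's leading term divides it; move -1/2q to the remainder.
  leading term 1: no divisor's leading term divides it; move -31/18 to the remainder.
  remainder 2/3q^3 + 2/9q^2 + 4/3p - 1/2q - 31/18 ≠ 0; add k_3 = 2/3q^3 + 2/9q^2 + 4/3p - 1/2q - 31/18 to the basis.

The other S-polynomials (S(f_1,k_3), S(f_2,k_3)) all reduce to 0 modulo the current basis, so we have a Gröbner basis.
Inter-reduce: drop elements whose leading term is divisible by another's, tail-reduce, and make monic.
Reduced Gröbner basis: {q^3 + 1/3q^2 + 2p - 3/4q - 31/12, p^2 + 2/3q^2 - 7/6p - 1/2, pq + 1/3p - 4/3}.
Label its elements g_1 = q^3 + 1/3q^2 + 2p - 3/4q - 31/12, g_2 = p^2 + 2/3q^2 - 7/6p - 1/2, g_3 = pq + 1/3p - 4/3.

Reduce h = p^2 + 1/2pq + 2/3q^2 - p - 7/6 modulo G:
  leading term p^2: subtract (1)·g_2 from p^2 + 1/2pq + 2/3q^2 - p - 7/6 → 1/2pq + 1/6p - 2/3
  leading term pq: subtract (1/2)·g_3 from 1/2pq + 1/6p - 2/3 → 0
  normal form = 0.
Since the normal form is 0, h ∈ I.

p^2 + 1/2pq + 2/3q^2 - p - 7/6 lies in I (it reduces to 0).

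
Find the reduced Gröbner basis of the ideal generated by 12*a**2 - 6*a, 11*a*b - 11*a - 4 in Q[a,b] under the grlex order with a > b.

G = {a - 1/2, b - 19/11}

This is the nonlinear analogue of row-reducing a linear system.

f_1 = 12*a**2 - 6*a, LT = a**2.
f_2 = 11*a*b - 11*a - 4, LT = a*b.

S(f_1,f_2): lcm = a**2*b. S = a**2 - 1/2*a*b + 4/11*a.
  reduce S modulo (f_1, f_2):
  remainder 4/11*a - 2/11 ≠ 0; add g_3 = 4/11*a - 2/11 to the basis.

S(f_2,g_3): lcm = a*b. S = -a + 1/2*b - 4/11.
  reduce S modulo (f_1, f_2, g_3):
  remainder 1/2*b - 19/22 ≠ 0; add g_4 = 1/2*b - 19/22 to the basis.

The other S-polynomials (S(f_1,g_3), S(f_1,g_4), S(f_2,g_4), S(g_3,g_4)) all reduce to 0 modulo the current basis, so we have a Gröbner basis.
Inter-reduce: drop elements whose leading term is divisible by another's, tail-reduce, and make monic.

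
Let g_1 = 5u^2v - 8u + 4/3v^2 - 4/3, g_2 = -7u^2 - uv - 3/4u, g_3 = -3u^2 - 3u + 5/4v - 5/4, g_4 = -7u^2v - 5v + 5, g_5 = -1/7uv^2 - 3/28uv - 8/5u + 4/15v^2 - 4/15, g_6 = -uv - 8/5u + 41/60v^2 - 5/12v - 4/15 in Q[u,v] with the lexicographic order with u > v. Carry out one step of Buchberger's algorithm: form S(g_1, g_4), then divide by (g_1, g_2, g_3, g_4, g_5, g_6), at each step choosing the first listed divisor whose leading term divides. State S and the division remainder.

lcm(LM(g_1), LM(g_4)) = u^2v.
S = (lcm/LT(g_1))·g_1 − (lcm/LT(g_4))·g_4 = -8/5u + 4/15v^2 - 5/7v + 47/105.
Reduce S modulo (g_1, g_2, g_3, g_4, g_5, g_6) in that order:
  leading term u: no divisor's leading term divides it; move -8/5u to the remainder.
  leading term v^2: no divisor's leading term divides it; move 4/15v^2 to the remainder.
  leading term v: no divisor's leading term divides it; move -5/7v to the remainder.
  leading term 1: no divisor's leading term divides it; move 47/105 to the remainder.
The remainder -8/5u + 4/15v^2 - 5/7v + 47/105 is nonzero, so it would be added as the next basis element.
An S-polynomial is built so that the two leading terms cancel; whether anything survives reduction is exactly the Gröbner-basis criterion.

S(g_1, g_4) = -8/5u + 4/15v^2 - 5/7v + 47/105; remainder on division = -8/5u + 4/15v^2 - 5/7v + 47/105.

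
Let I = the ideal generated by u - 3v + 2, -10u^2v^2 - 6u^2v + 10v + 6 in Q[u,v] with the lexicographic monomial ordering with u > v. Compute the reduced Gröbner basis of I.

G = {u - 3v + 2, v^4 - 11/15v^3 - 16/45v^2 + 7/45v - 1/15}

f_1 = u - 3v + 2, LT = u.
f_2 = -10u^2v^2 - 6u^2v + 10v + 6, LT = u^2v^2.

S(f_1,f_2): lcm = u^2v^2. S = -3/5u^2v - 3uv^3 + 2uv^2 + v + 3/5.
  leading term u^2v: subtract (-3/5uv)·f_1 from -3/5u^2v - 3uv^3 + 2uv^2 + v + 3/5 → -3uv^3 + 1/5uv^2 + 6/5uv + v + 3/5
  leading term uv^3: subtract (-3v^3)·f_1 from -3uv^3 + 1/5uv^2 + 6/5uv + v + 3/5 → 1/5uv^2 + 6/5uv - 9v^4 + 6v^3 + v + 3/5
  leading term uv^2: subtract (1/5v^2)·f_1 from 1/5uv^2 + 6/5uv - 9v^4 + 6v^3 + v + 3/5 → 6/5uv - 9v^4 + 33/5v^3 - 2/5v^2 + v + 3/5
  leading term uv: subtract (6/5v)·f_1 from 6/5uv - 9v^4 + 33/5v^3 - 2/5v^2 + v + 3/5 → -9v^4 + 33/5v^3 + 16/5v^2 - 7/5v + 3/5
  leading term v^4: no divisor's leading term divides it; move -9v^4 to the remainder.
  leading term v^3: no divisor's leading term divides it; move 33/5v^3 to the remainder.
  leading term v^2: no divisor's leading term divides it; move 16/5v^2 to the remainder.
  leading term v: no divisor's leading term divides it; move -7/5v to the remainder.
  leading term 1: no divisor's leading term divides it; move 3/5 to the remainder.
  remainder -9v^4 + 33/5v^3 + 16/5v^2 - 7/5v + 3/5 ≠ 0; add g_3 = -9v^4 + 33/5v^3 + 16/5v^2 - 7/5v + 3/5 to the basis.

S(f_1,g_3): leading monomials are coprime, so the S-polynomial reduces to 0 (Buchberger's first criterion).
S(f_2,g_3): lcm = u^2v^4. S = 4/3u^2v^3 + 16/45u^2v^2 - 7/45u^2v + 1/15u^2 - v^3 - 3/5v^2.
  leading term u^2v^3: subtract (4/3uv^3)·f_1 from 4/3u^2v^3 + 16/45u^2v^2 - 7/45u^2v + 1/15u^2 - v^3 - 3/5v^2 → 16/45u^2v^2 - 7/45u^2v + 1/15u^2 + 4uv^4 - 8/3uv^3 - v^3 - 3/5v^2
  leading term u^2v^2: subtract (16/45uv^2)·f_1 from 16/45u^2v^2 - 7/45u^2v + 1/15u^2 + 4uv^4 - 8/3uv^3 - v^3 - 3/5v^2 → -7/45u^2v + 1/15u^2 + 4uv^4 - 8/5uv^3 - 32/45uv^2 - v^3 - 3/5v^2
  leading term u^2v: subtract (-7/45uv)·f_1 from -7/45u^2v + 1/15u^2 + 4uv^4 - 8/5uv^3 - 32/45uv^2 - v^3 - 3/5v^2 → 1/15u^2 + 4uv^4 - 8/5uv^3 - 53/45uv^2 + 14/45uv - v^3 - 3/5v^2
  leading term u^2: subtract (1/15u)·f_1 from 1/15u^2 + 4uv^4 - 8/5uv^3 - 53/45uv^2 + 14/45uv - v^3 - 3/5v^2 → 4uv^4 - 8/5uv^3 - 53/45uv^2 + 23/45uv - 2/15u - v^3 - 3/5v^2
  leading term uv^4: subtract (4v^4)·f_1 from 4uv^4 - 8/5uv^3 - 53/45uv^2 + 23/45uv - 2/15u - v^3 - 3/5v^2 → -8/5uv^3 - 53/45uv^2 + 23/45uv - 2/15u + 12v^5 - 8v^4 - v^3 - 3/5v^2
  leading term uv^3: subtract (-8/5v^3)·f_1 from -8/5uv^3 - 53/45uv^2 + 23/45uv - 2/15u + 12v^5 - 8v^4 - v^3 - 3/5v^2 → -53/45uv^2 + 23/45uv - 2/15u + 12v^5 - 64/5v^4 + 11/5v^3 - 3/5v^2
  leading term uv^2: subtract (-53/45v^2)·f_1 from -53/45uv^2 + 23/45uv - 2/15u + 12v^5 - 64/5v^4 + 11/5v^3 - 3/5v^2 → 23/45uv - 2/15u + 12v^5 - 64/5v^4 - 4/3v^3 + 79/45v^2
  leading term uv: subtract (23/45v)·f_1 from 23/45uv - 2/15u + 12v^5 - 64/5v^4 - 4/3v^3 + 79/45v^2 → -2/15u + 12v^5 - 64/5v^4 - 4/3v^3 + 148/45v^2 - 46/45v
  leading term u: subtract (-2/15)·f_1 from -2/15u + 12v^5 - 64/5v^4 - 4/3v^3 + 148/45v^2 - 46/45v → 12v^5 - 64/5v^4 - 4/3v^3 + 148/45v^2 - 64/45v + 4/15
  leading term v^5: subtract (-4/3v)·g_3 from 12v^5 - 64/5v^4 - 4/3v^3 + 148/45v^2 - 64/45v + 4/15 → -4v^4 + 44/15v^3 + 64/45v^2 - 28/45v + 4/15
  leading term v^4: subtract (4/9)·g_3 from -4v^4 + 44/15v^3 + 64/45v^2 - 28/45v + 4/15 → 0
  remainder 0.

Every S-polynomial of the final basis reduces to 0, so we have a Gröbner basis.
Inter-reduce: drop elements whose leading term is divisible by another's, tail-reduce, and make monic.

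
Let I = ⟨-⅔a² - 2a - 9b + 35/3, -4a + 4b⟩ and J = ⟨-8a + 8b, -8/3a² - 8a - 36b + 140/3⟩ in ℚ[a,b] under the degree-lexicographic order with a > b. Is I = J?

Yes, the ideals are equal.

Two ideals are equal iff their reduced Gröbner bases coincide (the reduced basis is unique for a fixed ordering).
Buchberger on the first generating set:
f_1 = -⅔a² - 2a - 9b + 35/3, LT = a².
f_2 = -4a + 4b, LT = a.

S(f_1,f_2): lcm = a². S = ab + 3a + 27/2b - 35/2.
  reduce S modulo (f_1, f_2):
  remainder b² + 33/2b - 35/2 ≠ 0; add g_3 = b² + 33/2b - 35/2 to the basis.

The other S-polynomials (S(f_1,g_3), S(f_2,g_3)) all reduce to 0 modulo the current basis, so we have a Gröbner basis.
Inter-reduce: drop elements whose leading term is divisible by another's, tail-reduce, and make monic.
Reduced Gröbner basis: {b² + 33/2b - 35/2, a - b}.

Buchberger on the second generating set:
h_1 = -8a + 8b, LT = a.
h_2 = -8/3a² - 8a - 36b + 140/3, LT = a².

S(h_1,h_2): lcm = a². S = -ab - 3a - 27/2b + 35/2.
  reduce S modulo (h_1, h_2):
  remainder -b² - 33/2b + 35/2 ≠ 0; add k_3 = -b² - 33/2b + 35/2 to the basis.

The other S-polynomials (S(h_1,k_3), S(h_2,k_3)) all reduce to 0 modulo the current basis, so we have a Gröbner basis.
Inter-reduce: drop elements whose leading term is divisible by another's, tail-reduce, and make monic.
Reduced Gröbner basis: {b² + 33/2b - 35/2, a - b}.

Same reduced basis, so the two generating sets span the same ideal.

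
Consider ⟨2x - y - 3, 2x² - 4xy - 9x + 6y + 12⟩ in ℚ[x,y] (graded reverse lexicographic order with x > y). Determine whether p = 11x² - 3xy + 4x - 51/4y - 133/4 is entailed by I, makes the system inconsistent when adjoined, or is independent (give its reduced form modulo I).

First compute the reduced Gröbner basis of I by Buchberger's algorithm.
f_1 = 2x - y - 3, LT = x.
f_2 = 2x² - 4xy - 9x + 6y + 12, LT = x².

S(f_1,f_2): lcm = x². S = 3/2xy + 3x - 3y - 6.
  leading term xy: subtract (¾y)·f_1 from 3/2xy + 3x - 3y - 6 → ¾y² + 3x - ¾y - 6
  leading term y²: no divisor's leading term divides it; move ¾y² to the remainder.
  leading term x: subtract (3/2)·f_1 from 3x - ¾y - 6 → ¾y - 3/2
  leading term y: no divisor's leading term divides it; move ¾y to the remainder.
  leading term 1: no divisor's leading term divides it; move -3/2 to the remainder.
  remainder ¾y² + ¾y - 3/2 ≠ 0; add h_3 = ¾y² + ¾y - 3/2 to the basis.

The other S-polynomials (S(f_1,h_3), S(f_2,h_3)) all reduce to 0 modulo the current basis, so we have a Gröbner basis.
Inter-reduce: drop elements whose leading term is divisible by another's, tail-reduce, and make monic.
Reduced Gröbner basis: {y² + y - 2, x - ½y - 3/2}.
Label its elements g_1 = y² + y - 2, g_2 = x - ½y - 3/2.

Reduce p = 11x² - 3xy + 4x - 51/4y - 133/4 modulo G:
  leading term x²: subtract (11x)·g_2 from 11x² - 3xy + 4x - 51/4y - 133/4 → 5/2xy + 41/2x - 51/4y - 133/4
  leading term xy: subtract (5/2y)·g_2 from 5/2xy + 41/2x - 51/4y - 133/4 → 5/4y² + 41/2x - 9y - 133/4
  leading term y²: subtract (5/4)·g_1 from 5/4y² + 41/2x - 9y - 133/4 → 41/2x - 41/4y - 123/4
  leading term x: subtract (41/2)·g_2 from 41/2x - 41/4y - 123/4 → 0
  normal form = 0.
Since the normal form is 0, p ∈ I.

Ideal membership is decidable via reduction modulo a Gröbner basis.

11x² - 3xy + 4x - 51/4y - 133/4 lies in I (it reduces to 0).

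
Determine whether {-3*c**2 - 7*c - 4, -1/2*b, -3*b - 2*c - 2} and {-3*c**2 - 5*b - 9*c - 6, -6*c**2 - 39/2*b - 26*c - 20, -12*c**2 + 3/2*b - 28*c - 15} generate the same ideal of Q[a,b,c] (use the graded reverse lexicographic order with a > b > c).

No, the ideals differ.

Since reduced Gröbner bases are canonical representatives of ideals under a given ordering, it suffices to compute and compare them.
Buchberger on the first generating set:
f_1 = -3*c**2 - 7*c - 4, LT = c**2.
f_2 = -1/2*b, LT = b.
f_3 = -3*b - 2*c - 2, LT = b.

S(f_2,f_3): lcm = b. S = -2/3*c - 2/3.
  reduce S modulo (f_1, f_2, f_3):
  remainder -2/3*c - 2/3 ≠ 0; add g_4 = -2/3*c - 2/3 to the basis.

The other S-polynomials (S(f_1,f_2), S(f_1,f_3), S(f_1,g_4), S(f_2,g_4), S(f_3,g_4)) all reduce to 0 modulo the current basis, so we have a Gröbner basis.
Inter-reduce: drop elements whose leading term is divisible by another's, tail-reduce, and make monic.
Reduced Gröbner basis: {b, c + 1}.

Buchberger on the second generating set:
h_1 = -3*c**2 - 5*b - 9*c - 6, LT = c**2.
h_2 = -6*c**2 - 39/2*b - 26*c - 20, LT = c**2.
h_3 = -12*c**2 + 3/2*b - 28*c - 15, LT = c**2.

S(h_1,h_2): lcm = c**2. S = -19/12*b - 4/3*c - 4/3.
  reduce S modulo (h_1, h_2, h_3):
  remainder -19/12*b - 4/3*c - 4/3 ≠ 0; add k_4 = -19/12*b - 4/3*c - 4/3 to the basis.

S(h_1,h_3): lcm = c**2. S = 43/24*b + 2/3*c + 3/4.
  reduce S modulo (h_1, h_2, h_3, k_4):
  remainder -16/19*c - 173/228 ≠ 0; add k_5 = -16/19*c - 173/228 to the basis.

S(h_1,k_5): lcm = c**2. S = 5/3*b + 403/192*c + 2.
  reduce S modulo (h_1, h_2, h_3, k_4, k_5):
  remainder -1111/36864 ≠ 0; add k_6 = -1111/36864 to the basis.

The other S-polynomials (S(h_2,h_3), S(h_1,k_4), S(h_2,k_4), S(h_3,k_4), S(h_2,k_5), S(h_3,k_5), S(k_4,k_5), S(h_1,k_6), S(h_2,k_6), S(h_3,k_6), S(k_4,k_6), S(k_5,k_6)) all reduce to 0 modulo the current basis, so we have a Gröbner basis.
Inter-reduce: drop elements whose leading term is divisible by another's, tail-reduce, and make monic.
Reduced Gröbner basis: {1}.

These differ, so the ideals are not equal.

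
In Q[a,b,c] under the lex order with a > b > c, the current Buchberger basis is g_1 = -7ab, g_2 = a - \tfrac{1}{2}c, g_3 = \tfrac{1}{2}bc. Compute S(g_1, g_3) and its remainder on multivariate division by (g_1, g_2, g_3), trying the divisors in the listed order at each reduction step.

S(g_1, g_3) = 0; remainder on division = 0.

lcm(LM(g_1), LM(g_3)) = abc.
S = (lcm/LT(g_1))·g_1 − (lcm/LT(g_3))·g_3 = 0.
Reduce S modulo (g_1, g_2, g_3) in that order:
The remainder is 0, so this S-polynomial contributes no new basis element.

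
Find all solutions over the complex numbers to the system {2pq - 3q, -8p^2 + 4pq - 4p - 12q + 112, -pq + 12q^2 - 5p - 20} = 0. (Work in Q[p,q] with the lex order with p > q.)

Compute a lex Gröbner basis by Buchberger's algorithm.
f_1 = 2pq - 3q, LT = pq.
f_2 = -8p^2 + 4pq - 4p - 12q + 112, LT = p^2.
f_3 = -pq - 5p + 12q^2 - 20, LT = pq.

S(f_1,f_2): lcm = p^2q. S = 1/2pq^2 - 2pq - 3/2q^2 + 14q.
  reduce S modulo (f_1, f_2, f_3):
  remainder -3/4q^2 + 11q ≠ 0; add h_4 = -3/4q^2 + 11q to the basis.

S(f_1,f_3): lcm = pq. S = -5p + 12q^2 - 3/2q - 20.
  reduce S modulo (f_1, f_2, f_3, h_4):
  remainder -5p + 349/2q - 20 ≠ 0; add h_5 = -5p + 349/2q - 20 to the basis.

S(f_2,f_3): lcm = p^2q. S = -5p^2 + 23/2pq^2 + 1/2pq - 20p + 3/2q^2 - 14q.
  reduce S modulo (f_1, f_2, f_3, h_4, h_5):
  remainder -1381/4q ≠ 0; add h_6 = -1381/4q to the basis.

The other S-polynomials (S(f_1,h_4), S(f_2,h_4), S(f_3,h_4), S(f_1,h_5), S(f_2,h_5), S(f_3,h_5), S(h_4,h_5), S(f_1,h_6), S(f_2,h_6), S(f_3,h_6), S(h_4,h_6), S(h_5,h_6)) all reduce to 0 modulo the current basis, so we have a Gröbner basis.
Inter-reduce: drop elements whose leading term is divisible by another's, tail-reduce, and make monic.
Reduced Gröbner basis: {p + 4, q}.

From the last basis element, q = 0, so q takes values in {0}. Each choice, substituted upward through the basis, yields the corresponding point(s) of the solution set.
  q = 0: the earlier basis element becomes p + 4 = 0, giving p = -4 — point (-4, 0).

{(-4, 0)}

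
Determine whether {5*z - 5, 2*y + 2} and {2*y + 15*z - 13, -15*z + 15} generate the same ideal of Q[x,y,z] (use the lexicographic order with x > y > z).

Yes, the ideals are equal.

For a fixed monomial order, each ideal has a unique reduced Gröbner basis; comparing bases decides equality.
Buchberger on the first generating set:
f_1 = 5*z - 5, LT = z.
f_2 = 2*y + 2, LT = y.

The S-polynomials (S(f_1,f_2)) all reduce to 0 modulo the current basis, so we have a Gröbner basis.
Inter-reduce: drop elements whose leading term is divisible by another's, tail-reduce, and make monic.
Reduced Gröbner basis: {y + 1, z - 1}.

Buchberger on the second generating set:
h_1 = 2*y + 15*z - 13, LT = y.
h_2 = -15*z + 15, LT = z.

The S-polynomials (S(h_1,h_2)) all reduce to 0 modulo the current basis, so we have a Gröbner basis.
Inter-reduce: drop elements whose leading term is divisible by another's, tail-reduce, and make monic.
Reduced Gröbner basis: {y + 1, z - 1}.

These coincide, so the ideals are equal.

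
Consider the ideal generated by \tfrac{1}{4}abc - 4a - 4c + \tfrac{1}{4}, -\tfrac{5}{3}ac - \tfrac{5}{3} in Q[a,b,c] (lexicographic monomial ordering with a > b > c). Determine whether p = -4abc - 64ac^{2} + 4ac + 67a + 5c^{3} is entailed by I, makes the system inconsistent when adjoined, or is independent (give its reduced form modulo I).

First compute the reduced Gröbner basis of I by Buchberger's algorithm.
f_1 = \tfrac{1}{4}abc - 4a - 4c + \tfrac{1}{4}, LT = abc.
f_2 = -\tfrac{5}{3}ac - \tfrac{5}{3}, LT = ac.

S(f_1,f_2): lcm = abc. S = -16a - b - 16c + 1.
  reduce S modulo (f_1, f_2):
  remainder -16a - b - 16c + 1 ≠ 0; add h_3 = -16a - b - 16c + 1 to the basis.

S(f_1,h_3): lcm = abc. S = -16a - \tfrac{1}{16}b^{2}c - bc^{2} + \tfrac{1}{16}bc - 16c + 1.
  reduce S modulo (f_1, f_2, h_3):
  remainder -\tfrac{1}{16}b^{2}c - bc^{2} + \tfrac{1}{16}bc + b ≠ 0; add h_4 = -\tfrac{1}{16}b^{2}c - bc^{2} + \tfrac{1}{16}bc + b to the basis.

S(f_2,h_3): lcm = ac. S = -\tfrac{1}{16}bc - c^{2} + \tfrac{1}{16}c + 1.
  reduce S modulo (f_1, f_2, h_3, h_4):
  remainder -\tfrac{1}{16}bc - c^{2} + \tfrac{1}{16}c + 1 ≠ 0; add h_5 = -\tfrac{1}{16}bc - c^{2} + \tfrac{1}{16}c + 1 to the basis.

The other S-polynomials (S(f_1,h_4), S(f_2,h_4), S(h_3,h_4), S(f_1,h_5), S(f_2,h_5), S(h_3,h_5), S(h_4,h_5)) all reduce to 0 modulo the current basis, so we have a Gröbner basis.
Inter-reduce: drop elements whose leading term is divisible by another's, tail-reduce, and make monic.
Reduced Gröbner basis: {a + \tfrac{1}{16}b + c - \tfrac{1}{16}, bc + 16c^{2} - c - 16}.
Label its elements g_1 = a + \tfrac{1}{16}b + c - \tfrac{1}{16}, g_2 = bc + 16c^{2} - c - 16.

Reduce p = -4abc - 64ac^{2} + 4ac + 67a + 5c^{3} modulo G:
  leading term abc: subtract (-4bc)·g_1 from -4abc - 64ac^{2} + 4ac + 67a + 5c^{3} → -64ac^{2} + 4ac + 67a + \tfrac{1}{4}b^{2}c + 4bc^{2} - \tfrac{1}{4}bc + 5c^{3}
  leading term ac^{2}: subtract (-64c^{2})·g_1 from -64ac^{2} + 4ac + 67a + \tfrac{1}{4}b^{2}c + 4bc^{2} - \tfrac{1}{4}bc + 5c^{3} → 4ac + 67a + \tfrac{1}{4}b^{2}c + 8bc^{2} - \tfrac{1}{4}bc + 69c^{3} - 4c^{2}
  leading term ac: subtract (4c)·g_1 from 4ac + 67a + \tfrac{1}{4}b^{2}c + 8bc^{2} - \tfrac{1}{4}bc + 69c^{3} - 4c^{2} → 67a + \tfrac{1}{4}b^{2}c + 8bc^{2} - \tfrac{1}{2}bc + 69c^{3} - 8c^{2} + \tfrac{1}{4}c
  leading term a: subtract (67)·g_1 from 67a + \tfrac{1}{4}b^{2}c + 8bc^{2} - \tfrac{1}{2}bc + 69c^{3} - 8c^{2} + \tfrac{1}{4}c → \tfrac{1}{4}b^{2}c + 8bc^{2} - \tfrac{1}{2}bc - \tfrac{67}{16}b + 69c^{3} - 8c^{2} - \tfrac{267}{4}c + \tfrac{67}{16}
  leading term b^{2}c: subtract (\tfrac{1}{4}b)·g_2 from \tfrac{1}{4}b^{2}c + 8bc^{2} - \tfrac{1}{2}bc - \tfrac{67}{16}b + 69c^{3} - 8c^{2} - \tfrac{267}{4}c + \tfrac{67}{16} → 4bc^{2} - \tfrac{1}{4}bc - \tfrac{3}{16}b + 69c^{3} - 8c^{2} - \tfrac{267}{4}c + \tfrac{67}{16}
  leading term bc^{2}: subtract (4c)·g_2 from 4bc^{2} - \tfrac{1}{4}bc - \tfrac{3}{16}b + 69c^{3} - 8c^{2} - \tfrac{267}{4}c + \tfrac{67}{16} → -\tfrac{1}{4}bc - \tfrac{3}{16}b + 5c^{3} - 4c^{2} - \tfrac{11}{4}c + \tfrac{67}{16}
  leading term bc: subtract (-\tfrac{1}{4})·g_2 from -\tfrac{1}{4}bc - \tfrac{3}{16}b + 5c^{3} - 4c^{2} - \tfrac{11}{4}c + \tfrac{67}{16} → -\tfrac{3}{16}b + 5c^{3} - 3c + \tfrac{3}{16}
  leading term b: no divisor's leading term divides it; move -\tfrac{3}{16}b to the remainder.
  leading term c^{3}: no divisor's leading term divides it; move 5c^{3} to the remainder.
  leading term c: no divisor's leading term divides it; move -3c to the remainder.
  leading term 1: no divisor's leading term divides it; move \tfrac{3}{16} to the remainder.
  normal form = -\tfrac{3}{16}b + 5c^{3} - 3c + \tfrac{3}{16}.
The normal form is nonzero, so p ∉ I. Since p minus its normal form lies in I, I + (p) = I + (r) where r = -\tfrac{3}{16}b + 5c^{3} - 3c + \tfrac{3}{16}; decide whether this ideal is the whole ring.
Run Buchberger on G together with r (pairs among the g_i already reduce to 0 since G is a Gröbner basis):
g_1 = a + \tfrac{1}{16}b + c - \tfrac{1}{16}, LT = a.
g_2 = bc + 16c^{2} - c - 16, LT = bc.
r = -\tfrac{3}{16}b + 5c^{3} - 3c + \tfrac{3}{16}, LT = b.

S(g_2,r): lcm = bc. S = \tfrac{80}{3}c^{4} - 16.
  reduce S modulo (g_1, g_2, r):
  remainder \tfrac{80}{3}c^{4} - 16 ≠ 0; add m_4 = \tfrac{80}{3}c^{4} - 16 to the basis.

The other S-polynomials (S(g_1,g_2), S(g_1,r), S(g_1,m_4), S(g_2,m_4), S(r,m_4)) all reduce to 0 modulo the current basis, so we have a Gröbner basis.
Inter-reduce: drop elements whose leading term is divisible by another's, tail-reduce, and make monic.
Reduced Gröbner basis: {a + \tfrac{5}{3}c^{3}, b - \tfrac{80}{3}c^{3} + 16c - 1, c^{4} - \tfrac{3}{5}}.
The reduced Gröbner basis of I + (p) is {a + \tfrac{5}{3}c^{3}, b - \tfrac{80}{3}c^{3} + 16c - 1, c^{4} - \tfrac{3}{5}} ≠ {1}, a proper ideal, so the enlarged system stays consistent: p is independent of I, with normal form -\tfrac{3}{16}b + 5c^{3} - 3c + \tfrac{3}{16}.

-4abc - 64ac^{2} + 4ac + 67a + 5c^{3} is independent of I; its normal form modulo I is -\tfrac{3}{16}b + 5c^{3} - 3c + \tfrac{3}{16}.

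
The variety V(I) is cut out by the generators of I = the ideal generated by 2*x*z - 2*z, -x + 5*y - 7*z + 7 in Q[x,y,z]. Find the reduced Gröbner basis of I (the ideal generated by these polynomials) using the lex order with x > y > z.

G = {x - 5*y + 7*z - 7, y*z - 7/5*z**2 + 6/5*z}

f_1 = 2*x*z - 2*z, LT = x*z.
f_2 = -x + 5*y - 7*z + 7, LT = x.

S(f_1,f_2): lcm = x*z. S = 5*y*z - 7*z**2 + 6*z.
  reduce S modulo (f_1, f_2):
  remainder 5*y*z - 7*z**2 + 6*z ≠ 0; add g_3 = 5*y*z - 7*z**2 + 6*z to the basis.

The other S-polynomials (S(f_1,g_3), S(f_2,g_3)) all reduce to 0 modulo the current basis, so we have a Gröbner basis.
Inter-reduce: drop elements whose leading term is divisible by another's, tail-reduce, and make monic.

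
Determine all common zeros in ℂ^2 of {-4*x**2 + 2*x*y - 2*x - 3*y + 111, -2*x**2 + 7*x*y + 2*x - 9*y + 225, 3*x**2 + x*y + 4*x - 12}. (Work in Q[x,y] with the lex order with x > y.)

{(-4, 5)}

Compute a lex Gröbner basis by Buchberger's algorithm.
f_1 = -4*x**2 + 2*x*y - 2*x - 3*y + 111, LT = x**2.
f_2 = -2*x**2 + 7*x*y + 2*x - 9*y + 225, LT = x**2.
f_3 = 3*x**2 + x*y + 4*x - 12, LT = x**2.

S(f_1,f_2): lcm = x**2. S = 3*x*y + 3/2*x - 15/4*y + 339/4.
  leading term x*y: no divisor's leading term divides it; move 3*x*y to the remainder.
  leading term x: no divisor's leading term divides it; move 3/2*x to the remainder.
  leading term y: no divisor's leading term divides it; move -15/4*y to the remainder.
  leading term 1: no divisor's leading term divides it; move 339/4 to the remainder.
  remainder 3*x*y + 3/2*x - 15/4*y + 339/4 ≠ 0; add h_4 = 3*x*y + 3/2*x - 15/4*y + 339/4 to the basis.

S(f_1,f_3): lcm = x**2. S = -5/6*x*y - 5/6*x + 3/4*y - 95/4.
  leading term x*y: subtract (-5/18)·h_4 from -5/6*x*y - 5/6*x + 3/4*y - 95/4 → -5/12*x - 7/24*y - 5/24
  leading term x: no divisor's leading term divides it; move -5/12*x to the remainder.
  leading term y: no divisor's leading term divides it; move -7/24*y to the remainder.
  leading term 1: no divisor's leading term divides it; move -5/24 to the remainder.
  remainder -5/12*x - 7/24*y - 5/24 ≠ 0; add h_5 = -5/12*x - 7/24*y - 5/24 to the basis.

S(f_1,h_4): lcm = x**2*y. S = -1/2*x**2 - 1/2*x*y**2 + 7/4*x*y - 113/4*x + 3/4*y**2 - 111/4*y.
  leading term x**2: subtract (1/8)·f_1 from -1/2*x**2 - 1/2*x*y**2 + 7/4*x*y - 113/4*x + 3/4*y**2 - 111/4*y → -1/2*x*y**2 + 3/2*x*y - 28*x + 3/4*y**2 - 219/8*y - 111/8
  leading term x*y**2: subtract (-1/6*y)·h_4 from -1/2*x*y**2 + 3/2*x*y - 28*x + 3/4*y**2 - 219/8*y - 111/8 → 7/4*x*y - 28*x + 1/8*y**2 - 53/4*y - 111/8
  leading term x*y: subtract (7/12)·h_4 from 7/4*x*y - 28*x + 1/8*y**2 - 53/4*y - 111/8 → -231/8*x + 1/8*y**2 - 177/16*y - 1013/16
  leading term x: subtract (693/10)·h_5 from -231/8*x + 1/8*y**2 - 177/16*y - 1013/16 → 1/8*y**2 + 183/20*y - 391/8
  leading term y**2: no divisor's leading term divides it; move 1/8*y**2 to the remainder.
  leading term y: no divisor's leading term divides it; move 183/20*y to the remainder.
  leading term 1: no divisor's leading term divides it; move -391/8 to the remainder.
  remainder 1/8*y**2 + 183/20*y - 391/8 ≠ 0; add h_6 = 1/8*y**2 + 183/20*y - 391/8 to the basis.

S(f_3,h_4): lcm = x**2*y. S = -1/2*x**2 + 1/3*x*y**2 + 31/12*x*y - 113/4*x - 4*y.
  leading term x**2: subtract (1/8)·f_1 from -1/2*x**2 + 1/3*x*y**2 + 31/12*x*y - 113/4*x - 4*y → 1/3*x*y**2 + 7/3*x*y - 28*x - 29/8*y - 111/8
  leading term x*y**2: subtract (1/9*y)·h_4 from 1/3*x*y**2 + 7/3*x*y - 28*x - 29/8*y - 111/8 → 13/6*x*y - 28*x + 5/12*y**2 - 313/24*y - 111/8
  leading term x*y: subtract (13/18)·h_4 from 13/6*x*y - 28*x + 5/12*y**2 - 313/24*y - 111/8 → -349/12*x + 5/12*y**2 - 31/3*y - 901/12
  leading term x: subtract (349/5)·h_5 from -349/12*x + 5/12*y**2 - 31/3*y - 901/12 → 5/12*y**2 + 401/40*y - 1453/24
  leading term y**2: subtract (10/3)·h_6 from 5/12*y**2 + 401/40*y - 1453/24 → -819/40*y + 819/8
  leading term y: no divisor's leading term divides it; move -819/40*y to the remainder.
  leading term 1: no divisor's leading term divides it; move 819/8 to the remainder.
  remainder -819/40*y + 819/8 ≠ 0; add h_7 = -819/40*y + 819/8 to the basis.

The other S-polynomials (S(f_2,f_3), S(f_2,h_4), S(f_1,h_5), S(f_2,h_5), S(f_3,h_5), S(h_4,h_5), S(f_1,h_6), S(f_2,h_6), S(f_3,h_6), S(h_4,h_6), S(h_5,h_6), S(f_1,h_7), S(f_2,h_7), S(f_3,h_7), S(h_4,h_7), S(h_5,h_7), S(h_6,h_7)) all reduce to 0 modulo the current basis, so we have a Gröbner basis.
Inter-reduce: drop elements whose leading term is divisible by another's, tail-reduce, and make monic.
Reduced Gröbner basis: {x + 4, y - 5}.

Elimination: the polynomial y - 5 lies in the elimination ideal for y, so y ∈ {5}. For each such y, the remaining basis elements (now univariate) give the rest of the solution.
  y = 5: the earlier basis element becomes x + 4 = 0, giving x = -4 — point (-4, 5).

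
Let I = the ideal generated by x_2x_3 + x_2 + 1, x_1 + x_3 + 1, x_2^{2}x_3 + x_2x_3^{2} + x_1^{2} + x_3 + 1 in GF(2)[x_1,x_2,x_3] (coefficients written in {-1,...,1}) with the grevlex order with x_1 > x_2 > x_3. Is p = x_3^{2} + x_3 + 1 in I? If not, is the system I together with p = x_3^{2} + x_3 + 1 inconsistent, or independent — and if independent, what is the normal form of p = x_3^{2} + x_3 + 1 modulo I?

Adjoining x_3^{2} + x_3 + 1 makes the ideal the whole ring: the system is inconsistent.

First compute the reduced Gröbner basis of I by Buchberger's algorithm.
f_1 = x_2x_3 + x_2 + 1, LT = x_2x_3.
f_2 = x_1 + x_3 + 1, LT = x_1.
f_3 = x_2^{2}x_3 + x_2x_3^{2} + x_1^{2} + x_3 + 1, LT = x_2^{2}x_3.

S(f_1,f_3): lcm = x_2^{2}x_3. S = x_2x_3^{2} + x_1^{2} + x_2^{2} + x_2 + x_3 + 1.
  leading term x_2x_3^{2}: subtract (x_3)·f_1 from x_2x_3^{2} + x_1^{2} + x_2^{2} + x_2 + x_3 + 1 → x_1^{2} + x_2^{2} + x_2x_3 + x_2 + 1
  leading term x_1^{2}: subtract (x_1)·f_2 from x_1^{2} + x_2^{2} + x_2x_3 + x_2 + 1 → x_2^{2} + x_1x_3 + x_2x_3 + x_1 + x_2 + 1
  leading term x_2^{2}: no divisor's leading term divides it; move x_2^{2} to the remainder.
  leading term x_1x_3: subtract (x_3)·f_2 from x_1x_3 + x_2x_3 + x_1 + x_2 + 1 → x_2x_3 + x_3^{2} + x_1 + x_2 + x_3 + 1
  leading term x_2x_3: subtract (1)·f_1 from x_2x_3 + x_3^{2} + x_1 + x_2 + x_3 + 1 → x_3^{2} + x_1 + x_3
  leading term x_3^{2}: no divisor's leading term divides it; move x_3^{2} to the remainder.
  leading term x_1: subtract (1)·f_2 from x_1 + x_3 → 1
  leading term 1: no divisor's leading term divides it; move 1 to the remainder.
  remainder x_2^{2} + x_3^{2} + 1 ≠ 0; add h_4 = x_2^{2} + x_3^{2} + 1 to the basis.

S(f_1,h_4): lcm = x_2^{2}x_3. S = x_3^{3} + x_2^{2} + x_2 + x_3.
  leading term x_3^{3}: no divisor's leading term divides it; move x_3^{3} to the remainder.
  leading term x_2^{2}: subtract (1)·h_4 from x_2^{2} + x_2 + x_3 → x_3^{2} + x_2 + x_3 + 1
  leading term x_3^{2}: no divisor's leading term divides it; move x_3^{2} to the remainder.
  leading term x_2: no divisor's leading term divides it; move x_2 to the remainder.
  leading term x_3: no divisor's leading term divides it; move x_3 to the remainder.
  leading term 1: no divisor's leading term divides it; move 1 to the remainder.
  remainder x_3^{3} + x_3^{2} + x_2 + x_3 + 1 ≠ 0; add h_5 = x_3^{3} + x_3^{2} + x_2 + x_3 + 1 to the basis.

The other S-polynomials (S(f_1,f_2), S(f_2,f_3), S(f_2,h_4), S(f_3,h_4), S(f_1,h_5), S(f_2,h_5), S(f_3,h_5), S(h_4,h_5)) all reduce to 0 modulo the current basis, so we have a Gröbner basis.
Inter-reduce: drop elements whose leading term is divisible by another's, tail-reduce, and make monic.
Reduced Gröbner basis: {x_3^{3} + x_3^{2} + x_2 + x_3 + 1, x_2^{2} + x_3^{2} + 1, x_2x_3 + x_2 + 1, x_1 + x_3 + 1}.
Label its elements g_1 = x_3^{3} + x_3^{2} + x_2 + x_3 + 1, g_2 = x_2^{2} + x_3^{2} + 1, g_3 = x_2x_3 + x_2 + 1, g_4 = x_1 + x_3 + 1.

Reduce p = x_3^{2} + x_3 + 1 modulo G:
  leading term x_3^{2}: no divisor's leading term divides it; move x_3^{2} to the remainder.
  leading term x_3: no divisor's leading term divides it; move x_3 to the remainder.
  leading term 1: no divisor's leading term divides it; move 1 to the remainder.
  normal form = x_3^{2} + x_3 + 1.
The normal form is nonzero, so p ∉ I. Since p minus its normal form lies in I, I + (p) = I + (r) where r = x_3^{2} + x_3 + 1; decide whether this ideal is the whole ring.
Run Buchberger on G together with r (pairs among the g_i already reduce to 0 since G is a Gröbner basis):
g_1 = x_3^{3} + x_3^{2} + x_2 + x_3 + 1, LT = x_3^{3}.
g_2 = x_2^{2} + x_3^{2} + 1, LT = x_2^{2}.
g_3 = x_2x_3 + x_2 + 1, LT = x_2x_3.
g_4 = x_1 + x_3 + 1, LT = x_1.
r = x_3^{2} + x_3 + 1, LT = x_3^{2}.

S(g_1,r): lcm = x_3^{3}. S = x_2 + 1.
  leading term x_2: no divisor's leading term divides it; move x_2 to the remainder.
  leading term 1: no divisor's leading term divides it; move 1 to the remainder.
  remainder x_2 + 1 ≠ 0; add m_6 = x_2 + 1 to the basis.

S(g_3,r): lcm = x_2x_3^{2}. S = x_2 + x_3.
  leading term x_2: subtract (1)·m_6 from x_2 + x_3 → x_3 + 1
  leading term x_3: no divisor's leading term divides it; move x_3 to the remainder.
  leading term 1: no divisor's leading term divides it; move 1 to the remainder.
  remainder x_3 + 1 ≠ 0; add m_7 = x_3 + 1 to the basis.

S(g_3,m_6): lcm = x_2x_3. S = x_2 + x_3 + 1.
  leading term x_2: subtract (1)·m_6 from x_2 + x_3 + 1 → x_3
  leading term x_3: subtract (1)·m_7 from x_3 → 1
  leading term 1: no divisor's leading term divides it; move 1 to the remainder.
  remainder 1 ≠ 0; add m_8 = 1 to the basis.

The other S-polynomials (S(g_1,g_2), S(g_1,g_3), S(g_1,g_4), S(g_2,g_3), S(g_2,g_4), S(g_2,r), S(g_3,g_4), S(g_4,r), S(g_1,m_6), S(g_2,m_6), S(g_4,m_6), S(r,m_6), S(g_1,m_7), S(g_2,m_7), S(g_3,m_7), S(g_4,m_7), S(r,m_7), S(m_6,m_7), S(g_1,m_8), S(g_2,m_8), S(g_3,m_8), S(g_4,m_8), S(r,m_8), S(m_6,m_8), S(m_7,m_8)) all reduce to 0 modulo the current basis, so we have a Gröbner basis.
Inter-reduce: drop elements whose leading term is divisible by another's, tail-reduce, and make monic.
Reduced Gröbner basis: {1}.
The reduced Gröbner basis of I + (p) is {1}: the ideal is the whole ring, so the enlarged system has no common solution — adjoining p is inconsistent.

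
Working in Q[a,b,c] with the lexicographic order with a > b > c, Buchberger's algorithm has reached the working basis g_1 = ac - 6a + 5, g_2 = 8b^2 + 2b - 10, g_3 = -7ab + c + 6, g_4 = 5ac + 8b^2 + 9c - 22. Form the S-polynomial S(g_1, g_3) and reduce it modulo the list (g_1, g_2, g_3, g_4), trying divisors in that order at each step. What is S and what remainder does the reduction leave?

lcm(LM(g_1), LM(g_3)) = abc.
S = (lcm/LT(g_1))·g_1 − (lcm/LT(g_3))·g_3 = -6ab + 5b + 1/7c^2 + 6/7c.
Reduce S modulo (g_1, g_2, g_3, g_4) in that order:
  leading term ab: subtract (6/7)·g_3 from -6ab + 5b + 1/7c^2 + 6/7c → 5b + 1/7c^2 - 36/7
  leading term b: no divisor's leading term divides it; move 5b to the remainder.
  leading term c^2: no divisor's leading term divides it; move 1/7c^2 to the remainder.
  leading term 1: no divisor's leading term divides it; move -36/7 to the remainder.
The remainder 5b + 1/7c^2 - 36/7 is nonzero, so it would be added as the next basis element.

S(g_1, g_3) = -6ab + 5b + 1/7c^2 + 6/7c; remainder on division = 5b + 1/7c^2 - 36/7.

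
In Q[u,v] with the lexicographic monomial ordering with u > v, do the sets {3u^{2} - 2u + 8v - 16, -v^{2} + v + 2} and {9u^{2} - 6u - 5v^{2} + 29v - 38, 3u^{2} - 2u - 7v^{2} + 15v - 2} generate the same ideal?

Yes, the ideals are equal.

Equality of ideals is decidable: compute both reduced Gröbner bases (unique for the ordering) and check whether they agree.
Buchberger on the first generating set:
f_1 = 3u^{2} - 2u + 8v - 16, LT = u^{2}.
f_2 = -v^{2} + v + 2, LT = v^{2}.

The S-polynomials (S(f_1,f_2)) all reduce to 0 modulo the current basis, so we have a Gröbner basis.
Inter-reduce: drop elements whose leading term is divisible by another's, tail-reduce, and make monic.
Reduced Gröbner basis: {u^{2} - \tfrac{2}{3}u + \tfrac{8}{3}v - \tfrac{16}{3}, v^{2} - v - 2}.

Buchberger on the second generating set:
h_1 = 9u^{2} - 6u - 5v^{2} + 29v - 38, LT = u^{2}.
h_2 = 3u^{2} - 2u - 7v^{2} + 15v - 2, LT = u^{2}.

S(h_1,h_2): lcm = u^{2}. S = \tfrac{16}{9}v^{2} - \tfrac{16}{9}v - \tfrac{32}{9}.
  reduce S modulo (h_1, h_2):
  remainder \tfrac{16}{9}v^{2} - \tfrac{16}{9}v - \tfrac{32}{9} ≠ 0; add k_3 = \tfrac{16}{9}v^{2} - \tfrac{16}{9}v - \tfrac{32}{9} to the basis.

The other S-polynomials (S(h_1,k_3), S(h_2,k_3)) all reduce to 0 modulo the current basis, so we have a Gröbner basis.
Inter-reduce: drop elements whose leading term is divisible by another's, tail-reduce, and make monic.
Reduced Gröbner basis: {u^{2} - \tfrac{2}{3}u + \tfrac{8}{3}v - \tfrac{16}{3}, v^{2} - v - 2}.

Same reduced basis, so the two generating sets span the same ideal.
The same test decides containment: I ⊆ J iff every generator of I reduces to 0 modulo a Gröbner basis of J.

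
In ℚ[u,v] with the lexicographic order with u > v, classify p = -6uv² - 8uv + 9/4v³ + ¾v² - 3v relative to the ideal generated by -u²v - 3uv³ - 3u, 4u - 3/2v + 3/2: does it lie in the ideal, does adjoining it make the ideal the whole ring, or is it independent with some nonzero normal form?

-6uv² - 8uv + 9/4v³ + ¾v² - 3v lies in I (it reduces to 0).

First compute the reduced Gröbner basis of I by Buchberger's algorithm.
f_1 = -u²v - 3uv³ - 3u, LT = u²v.
f_2 = 4u - 3/2v + 3/2, LT = u.

S(f_1,f_2): lcm = u²v. S = 3uv³ + ⅜uv² - ⅜uv + 3u.
  leading term uv³: subtract (¾v³)·f_2 from 3uv³ + ⅜uv² - ⅜uv + 3u → ⅜uv² - ⅜uv + 3u + 9/8v⁴ - 9/8v³
  leading term uv²: subtract (3/32v²)·f_2 from ⅜uv² - ⅜uv + 3u + 9/8v⁴ - 9/8v³ → -⅜uv + 3u + 9/8v⁴ - 63/64v³ - 9/64v²
  leading term uv: subtract (-3/32v)·f_2 from -⅜uv + 3u + 9/8v⁴ - 63/64v³ - 9/64v² → 3u + 9/8v⁴ - 63/64v³ - 9/32v² + 9/64v
  leading term u: subtract (¾)·f_2 from 3u + 9/8v⁴ - 63/64v³ - 9/32v² + 9/64v → 9/8v⁴ - 63/64v³ - 9/32v² + 81/64v - 9/8
  leading term v⁴: no divisor's leading term divides it; move 9/8v⁴ to the remainder.
  leading term v³: no divisor's leading term divides it; move -63/64v³ to the remainder.
  leading term v²: no divisor's leading term divides it; move -9/32v² to the remainder.
  leading term v: no divisor's leading term divides it; move 81/64v to the remainder.
  leading term 1: no divisor's leading term divides it; move -9/8 to the remainder.
  remainder 9/8v⁴ - 63/64v³ - 9/32v² + 81/64v - 9/8 ≠ 0; add h_3 = 9/8v⁴ - 63/64v³ - 9/32v² + 81/64v - 9/8 to the basis.

The other S-polynomials (S(f_1,h_3), S(f_2,h_3)) all reduce to 0 modulo the current basis, so we have a Gröbner basis.
Inter-reduce: drop elements whose leading term is divisible by another's, tail-reduce, and make monic.
Reduced Gröbner basis: {u - ⅜v + ⅜, v⁴ - ⅞v³ - ¼v² + 9/8v - 1}.
Label its elements g_1 = u - ⅜v + ⅜, g_2 = v⁴ - ⅞v³ - ¼v² + 9/8v - 1.

Reduce p = -6uv² - 8uv + 9/4v³ + ¾v² - 3v modulo G:
  leading term uv²: subtract (-6v²)·g_1 from -6uv² - 8uv + 9/4v³ + ¾v² - 3v → -8uv + 3v² - 3v
  leading term uv: subtract (-8v)·g_1 from -8uv + 3v² - 3v → 0
  normal form = 0.
Since the normal form is 0, p ∈ I.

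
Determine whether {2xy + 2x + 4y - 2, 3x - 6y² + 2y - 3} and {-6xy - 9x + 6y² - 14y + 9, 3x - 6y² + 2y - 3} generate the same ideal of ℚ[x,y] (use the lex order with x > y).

Yes, the ideals are equal.

Two ideals are equal iff their reduced Gröbner bases coincide (the reduced basis is unique for a fixed ordering).
Buchberger on the first generating set:
f_1 = 2xy + 2x + 4y - 2, LT = xy.
f_2 = 3x - 6y² + 2y - 3, LT = x.

S(f_1,f_2): lcm = xy. S = x + 2y³ - ⅔y² + 3y - 1.
  leading term x: subtract (⅓)·f_2 from x + 2y³ - ⅔y² + 3y - 1 → 2y³ + 4/3y² + 7/3y
  leading term y³: no divisor's leading term divides it; move 2y³ to the remainder.
  leading term y²: no divisor's leading term divides it; move 4/3y² to the remainder.
  leading term y: no divisor's leading term divides it; move 7/3y to the remainder.
  remainder 2y³ + 4/3y² + 7/3y ≠ 0; add g_3 = 2y³ + 4/3y² + 7/3y to the basis.

The other S-polynomials (S(f_1,g_3), S(f_2,g_3)) all reduce to 0 modulo the current basis, so we have a Gröbner basis.
Inter-reduce: drop elements whose leading term is divisible by another's, tail-reduce, and make monic.
Reduced Gröbner basis: {x - 2y² + ⅔y - 1, y³ + ⅔y² + 7/6y}.

Buchberger on the second generating set:
h_1 = -6xy - 9x + 6y² - 14y + 9, LT = xy.
h_2 = 3x - 6y² + 2y - 3, LT = x.

S(h_1,h_2): lcm = xy. S = 3/2x + 2y³ - 5/3y² + 10/3y - 3/2.
  leading term x: subtract (½)·h_2 from 3/2x + 2y³ - 5/3y² + 10/3y - 3/2 → 2y³ + 4/3y² + 7/3y
  leading term y³: no divisor's leading term divides it; move 2y³ to the remainder.
  leading term y²: no divisor's leading term divides it; move 4/3y² to the remainder.
  leading term y: no divisor's leading term divides it; move 7/3y to the remainder.
  remainder 2y³ + 4/3y² + 7/3y ≠ 0; add k_3 = 2y³ + 4/3y² + 7/3y to the basis.

The other S-polynomials (S(h_1,k_3), S(h_2,k_3)) all reduce to 0 modulo the current basis, so we have a Gröbner basis.
Inter-reduce: drop elements whose leading term is divisible by another's, tail-reduce, and make monic.
Reduced Gröbner basis: {x - 2y² + ⅔y - 1, y³ + ⅔y² + 7/6y}.

These coincide, so the ideals are equal.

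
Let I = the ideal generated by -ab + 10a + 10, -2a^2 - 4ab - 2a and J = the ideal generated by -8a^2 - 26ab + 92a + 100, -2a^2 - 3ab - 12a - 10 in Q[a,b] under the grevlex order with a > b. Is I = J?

Yes, the ideals are equal.

Since reduced Gröbner bases are canonical representatives of ideals under a given ordering, it suffices to compute and compare them.
Buchberger on the first generating set:
f_1 = -ab + 10a + 10, LT = ab.
f_2 = -2a^2 - 4ab - 2a, LT = a^2.

S(f_1,f_2): lcm = a^2b. S = -2ab^2 - 10a^2 - ab - 10a.
  leading term ab^2: subtract (2b)·f_1 from -2ab^2 - 10a^2 - ab - 10a → -10a^2 - 21ab - 10a - 20b
  leading term a^2: subtract (5)·f_2 from -10a^2 - 21ab - 10a - 20b → -ab - 20b
  leading term ab: subtract (1)·f_1 from -ab - 20b → -10a - 20b - 10
  leading term a: no divisor's leading term divides it; move -10a to the remainder.
  leading term b: no divisor's leading term divides it; move -20b to the remainder.
  leading term 1: no divisor's leading term divides it; move -10 to the remainder.
  remainder -10a - 20b - 10 ≠ 0; add g_3 = -10a - 20b - 10 to the basis.

S(f_1,g_3): lcm = ab. S = -2b^2 - 10a - b - 10.
  leading term b^2: no divisor's leading term divides it; move -2b^2 to the remainder.
  leading term a: subtract (1)·g_3 from -10a - b - 10 → 19b
  leading term b: no divisor's leading term divides it; move 19b to the remainder.
  remainder -2b^2 + 19b ≠ 0; add g_4 = -2b^2 + 19b to the basis.

The other S-polynomials (S(f_2,g_3), S(f_1,g_4), S(f_2,g_4), S(g_3,g_4)) all reduce to 0 modulo the current basis, so we have a Gröbner basis.
Inter-reduce: drop elements whose leading term is divisible by another's, tail-reduce, and make monic.
Reduced Gröbner basis: {b^2 - 19/2b, a + 2b + 1}.

Buchberger on the second generating set:
h_1 = -8a^2 - 26ab + 92a + 100, LT = a^2.
h_2 = -2a^2 - 3ab - 12a - 10, LT = a^2.

S(h_1,h_2): lcm = a^2. S = 7/4ab - 35/2a - 35/2.
  leading term ab: no divisor's leading term divides it; move 7/4ab to the remainder.
  leading term a: no divisor's leading term divides it; move -35/2a to the remainder.
  leading term 1: no divisor's leading term divides it; move -35/2 to the remainder.
  remainder 7/4ab - 35/2a - 35/2 ≠ 0; add k_3 = 7/4ab - 35/2a - 35/2 to the basis.

S(h_1,k_3): lcm = a^2b. S = 13/4ab^2 + 10a^2 - 23/2ab + 10a - 25/2b.
  leading term ab^2: subtract (13/7b)·k_3 from 13/4ab^2 + 10a^2 - 23/2ab + 10a - 25/2b → 10a^2 + 21ab + 10a + 20b
  leading term a^2: subtract (-5/4)·h_1 from 10a^2 + 21ab + 10a + 20b → -23/2ab + 125a + 20b + 125
  leading term ab: subtract (-46/7)·k_3 from -23/2ab + 125a + 20b + 125 → 10a + 20b + 10
  leading term a: no divisor's leading term divides it; move 10a to the remainder.
  leading term b: no divisor's leading term divides it; move 20b to the remainder.
  leading term 1: no divisor's leading term divides it; move 10 to the remainder.
  remainder 10a + 20b + 10 ≠ 0; add k_4 = 10a + 20b + 10 to the basis.

S(k_3,k_4): lcm = ab. S = -2b^2 - 10a - b - 10.
  leading term b^2: no divisor's leading term divides it; move -2b^2 to the remainder.
  leading term a: subtract (-1)·k_4 from -10a - b - 10 → 19b
  leading term b: no divisor's leading term divides it; move 19b to the remainder.
  remainder -2b^2 + 19b ≠ 0; add k_5 = -2b^2 + 19b to the basis.

The other S-polynomials (S(h_2,k_3), S(h_1,k_4), S(h_2,k_4), S(h_1,k_5), S(h_2,k_5), S(k_3,k_5), S(k_4,k_5)) all reduce to 0 modulo the current basis, so we have a Gröbner basis.
Inter-reduce: drop elements whose leading term is divisible by another's, tail-reduce, and make monic.
Reduced Gröbner basis: {b^2 - 19/2b, a + 2b + 1}.

These coincide, so the ideals are equal.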